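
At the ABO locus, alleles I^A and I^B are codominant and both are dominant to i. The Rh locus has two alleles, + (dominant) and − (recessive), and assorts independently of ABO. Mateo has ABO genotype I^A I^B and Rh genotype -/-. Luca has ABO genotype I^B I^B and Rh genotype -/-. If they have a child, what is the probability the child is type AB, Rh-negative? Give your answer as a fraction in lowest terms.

1/2

ABO cross I^A I^B × I^B I^B → offspring phenotypes: 1/2 B, 1/2 AB.
Rh cross -/- × -/- → 1 Rh-.
Independent loci: P(type AB, Rh-negative) = 1/2 × 1 = 1/2.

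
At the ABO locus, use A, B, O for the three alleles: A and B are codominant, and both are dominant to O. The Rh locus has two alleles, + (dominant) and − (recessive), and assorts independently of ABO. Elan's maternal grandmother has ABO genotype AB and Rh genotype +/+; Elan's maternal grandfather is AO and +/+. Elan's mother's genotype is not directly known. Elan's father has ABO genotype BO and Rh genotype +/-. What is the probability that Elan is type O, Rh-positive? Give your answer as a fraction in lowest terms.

1/8

Elan's mother's ABO genotype from AB × AO: 1/4 AA, 1/4 AB, 1/4 AO, 1/4 BO.
Crossing each possibility with the father BO and summing P(type O): 1/4·0 + 1/4·0 + 1/4·1/4 + 1/4·1/4 = 1/8.
Similarly for Rh via the mother's Rh distribution: P(Rh+) = 1.
Independent loci: 1/8 × 1 = 1/8.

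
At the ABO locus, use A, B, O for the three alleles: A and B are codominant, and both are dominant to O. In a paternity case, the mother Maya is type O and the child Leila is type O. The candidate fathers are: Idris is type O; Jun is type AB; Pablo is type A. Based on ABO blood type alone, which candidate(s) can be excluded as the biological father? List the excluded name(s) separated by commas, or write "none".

A candidate is excluded only if no genotype consistent with his phenotype could produce a type O child with a type O mother.
Jun (type AB): no genotype consistent with that phenotype can produce a type-O child with a type-O mother.

Jun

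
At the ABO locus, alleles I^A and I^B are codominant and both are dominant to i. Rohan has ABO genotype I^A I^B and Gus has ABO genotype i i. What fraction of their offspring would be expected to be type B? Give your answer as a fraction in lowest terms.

ABO cross I^A I^B × i i → offspring phenotypes: 1/2 A, 1/2 B.
So P(type B) = 1/2.

1/2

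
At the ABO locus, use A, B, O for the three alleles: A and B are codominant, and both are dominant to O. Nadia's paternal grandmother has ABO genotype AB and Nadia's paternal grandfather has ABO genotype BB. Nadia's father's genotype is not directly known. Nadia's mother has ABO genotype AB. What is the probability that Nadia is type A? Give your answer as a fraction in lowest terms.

1/8

Nadia's father's ABO genotype from AB × BB: 1/2 AB, 1/2 BB.
Crossing each possibility with the mother AB and summing P(type A): 1/2·1/4 + 1/2·0 = 1/8.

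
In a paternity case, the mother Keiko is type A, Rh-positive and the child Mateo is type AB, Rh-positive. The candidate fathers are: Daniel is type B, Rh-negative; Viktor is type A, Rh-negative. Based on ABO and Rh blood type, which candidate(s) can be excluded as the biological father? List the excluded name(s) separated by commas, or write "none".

Viktor

A candidate is excluded only if no genotype consistent with his phenotype could produce a type AB, Rh-positive child with a type A, Rh-positive mother.
Viktor (type A, Rh-): no genotype consistent with that phenotype can produce a type-AB Rh+ child with a type-A mother.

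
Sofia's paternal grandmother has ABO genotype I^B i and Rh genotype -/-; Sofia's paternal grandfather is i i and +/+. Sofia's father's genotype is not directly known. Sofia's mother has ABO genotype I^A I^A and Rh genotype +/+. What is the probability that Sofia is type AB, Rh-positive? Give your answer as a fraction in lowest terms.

Sofia's father's ABO genotype from I^B i × i i: 1/2 I^B i, 1/2 i i.
Crossing each possibility with the mother I^A I^A and summing P(type AB): 1/2·1/2 + 1/2·0 = 1/4.
Similarly for Rh via the father's Rh distribution: P(Rh+) = 1.
Independent loci: 1/4 × 1 = 1/4.

1/4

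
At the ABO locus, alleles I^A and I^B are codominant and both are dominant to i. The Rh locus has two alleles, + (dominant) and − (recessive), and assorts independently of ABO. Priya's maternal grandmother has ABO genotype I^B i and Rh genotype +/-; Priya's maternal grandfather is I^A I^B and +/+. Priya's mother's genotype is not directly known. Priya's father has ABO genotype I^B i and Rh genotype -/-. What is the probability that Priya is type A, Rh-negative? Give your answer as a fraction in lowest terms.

1/32

Priya's mother's ABO genotype from I^B i × I^A I^B: 1/4 I^A I^B, 1/4 I^A i, 1/4 I^B I^B, 1/4 I^B i.
Crossing each possibility with the father I^B i and summing P(type A): 1/4·1/4 + 1/4·1/4 + 1/4·0 + 1/4·0 = 1/8.
Similarly for Rh via the mother's Rh distribution: P(Rh-) = 1/4.
Independent loci: 1/8 × 1/4 = 1/32.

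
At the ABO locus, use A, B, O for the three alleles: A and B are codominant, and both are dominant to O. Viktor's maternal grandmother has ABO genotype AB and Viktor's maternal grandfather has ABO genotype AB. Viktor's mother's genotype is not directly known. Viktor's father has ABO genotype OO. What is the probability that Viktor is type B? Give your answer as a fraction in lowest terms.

1/2

Viktor's mother's ABO genotype from AB × AB: 1/4 AA, 1/2 AB, 1/4 BB.
Crossing each possibility with the father OO and summing P(type B): 1/4·0 + 1/2·1/2 + 1/4·1 = 1/2.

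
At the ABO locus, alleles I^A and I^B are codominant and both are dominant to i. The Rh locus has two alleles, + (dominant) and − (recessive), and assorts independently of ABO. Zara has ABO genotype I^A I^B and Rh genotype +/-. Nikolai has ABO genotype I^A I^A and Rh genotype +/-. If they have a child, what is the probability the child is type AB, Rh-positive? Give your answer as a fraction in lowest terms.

ABO cross I^A I^B × I^A I^A → offspring phenotypes: 1/2 A, 1/2 AB.
Rh cross +/- × +/- → 3/4 Rh+, 1/4 Rh-.
Independent loci: P(type AB, Rh-positive) = 1/2 × 3/4 = 3/8.

3/8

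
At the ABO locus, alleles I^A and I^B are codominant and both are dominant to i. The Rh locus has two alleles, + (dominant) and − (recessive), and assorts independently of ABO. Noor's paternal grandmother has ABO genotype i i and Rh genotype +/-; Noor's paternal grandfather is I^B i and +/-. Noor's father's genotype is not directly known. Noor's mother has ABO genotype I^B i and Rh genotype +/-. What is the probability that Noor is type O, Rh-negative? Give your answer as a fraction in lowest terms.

Noor's father's ABO genotype from i i × I^B i: 1/2 I^B i, 1/2 i i.
Crossing each possibility with the mother I^B i and summing P(type O): 1/2·1/4 + 1/2·1/2 = 3/8.
Similarly for Rh via the father's Rh distribution: P(Rh-) = 1/4.
Independent loci: 3/8 × 1/4 = 3/32.

3/32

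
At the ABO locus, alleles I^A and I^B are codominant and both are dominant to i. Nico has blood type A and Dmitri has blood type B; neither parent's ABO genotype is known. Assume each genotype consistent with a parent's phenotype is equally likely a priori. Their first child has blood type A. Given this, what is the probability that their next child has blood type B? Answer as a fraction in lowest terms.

Possible genotypes: Nico ∈ {I^A I^A, I^A i}; Dmitri ∈ {I^B I^B, I^B i}.
Weight each parental genotype pair by prior × P(type-A child):
  I^A I^A × I^B i: posterior weight 2/3; P(next child type B) = 0.
  I^A i × I^B i: posterior weight 1/3; P(next child type B) = 1/4.
Weighted sum = 1/12.

1/12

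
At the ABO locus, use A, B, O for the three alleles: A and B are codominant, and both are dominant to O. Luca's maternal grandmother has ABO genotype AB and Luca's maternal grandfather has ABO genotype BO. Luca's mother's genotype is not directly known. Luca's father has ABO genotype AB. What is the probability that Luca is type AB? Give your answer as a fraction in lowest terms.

Luca's mother's ABO genotype from AB × BO: 1/4 AB, 1/4 AO, 1/4 BB, 1/4 BO.
Crossing each possibility with the father AB and summing P(type AB): 1/4·1/2 + 1/4·1/4 + 1/4·1/2 + 1/4·1/4 = 3/8.

3/8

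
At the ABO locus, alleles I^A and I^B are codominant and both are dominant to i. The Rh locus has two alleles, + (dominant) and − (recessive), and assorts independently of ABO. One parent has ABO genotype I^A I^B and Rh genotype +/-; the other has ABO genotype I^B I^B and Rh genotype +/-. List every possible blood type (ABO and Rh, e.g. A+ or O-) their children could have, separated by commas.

Gametes from I^A I^B × I^B I^B give offspring ABO genotypes I^A I^B, I^B I^B, i.e. phenotypes B, AB.
Rh cross +/- × +/- → phenotypes Rh+, Rh-.
Combining independently: B+, B-, AB+, AB-.

B+, B-, AB+, AB-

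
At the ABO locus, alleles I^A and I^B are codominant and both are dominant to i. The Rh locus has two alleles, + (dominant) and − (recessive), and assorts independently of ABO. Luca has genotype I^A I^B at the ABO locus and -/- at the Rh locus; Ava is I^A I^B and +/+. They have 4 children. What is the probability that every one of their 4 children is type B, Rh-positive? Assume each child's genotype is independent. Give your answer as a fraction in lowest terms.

1/256

ABO cross I^A I^B × I^A I^B → 1/4 A, 1/4 B, 1/2 AB.
Rh cross -/- × +/+ → 1 Rh+; so P(type B, Rh-positive) = 1/4 × 1 = 1/4 per child.
All 4 independent: (1/4)^4 = 1/256.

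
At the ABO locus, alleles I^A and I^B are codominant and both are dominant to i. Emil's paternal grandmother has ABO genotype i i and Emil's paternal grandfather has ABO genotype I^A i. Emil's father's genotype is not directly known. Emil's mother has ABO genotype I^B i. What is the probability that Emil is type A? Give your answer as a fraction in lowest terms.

1/8

Emil's father's ABO genotype from i i × I^A i: 1/2 I^A i, 1/2 i i.
Crossing each possibility with the mother I^B i and summing P(type A): 1/2·1/4 + 1/2·0 = 1/8.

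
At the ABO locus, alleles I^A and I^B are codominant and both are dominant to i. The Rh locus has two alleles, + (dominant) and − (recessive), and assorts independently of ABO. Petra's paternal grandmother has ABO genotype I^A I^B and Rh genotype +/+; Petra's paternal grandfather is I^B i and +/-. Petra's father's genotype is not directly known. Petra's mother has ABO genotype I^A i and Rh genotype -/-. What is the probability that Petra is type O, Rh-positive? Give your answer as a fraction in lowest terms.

3/32

Petra's father's ABO genotype from I^A I^B × I^B i: 1/4 I^A I^B, 1/4 I^A i, 1/4 I^B I^B, 1/4 I^B i.
Crossing each possibility with the mother I^A i and summing P(type O): 1/4·0 + 1/4·1/4 + 1/4·0 + 1/4·1/4 = 1/8.
Similarly for Rh via the father's Rh distribution: P(Rh+) = 3/4.
Independent loci: 1/8 × 3/4 = 3/32.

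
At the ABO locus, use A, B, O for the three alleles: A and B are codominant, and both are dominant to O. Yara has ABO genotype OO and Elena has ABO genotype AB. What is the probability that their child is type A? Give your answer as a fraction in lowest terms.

1/2

ABO cross OO × AB → offspring phenotypes: 1/2 A, 1/2 B.
So P(type A) = 1/2.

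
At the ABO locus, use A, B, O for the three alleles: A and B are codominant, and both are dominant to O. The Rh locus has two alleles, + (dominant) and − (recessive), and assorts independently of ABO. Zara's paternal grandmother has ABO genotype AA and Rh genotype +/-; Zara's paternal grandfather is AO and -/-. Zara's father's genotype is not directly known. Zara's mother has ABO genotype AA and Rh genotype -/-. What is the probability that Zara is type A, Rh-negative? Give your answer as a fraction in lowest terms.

Zara's father's ABO genotype from AA × AO: 1/2 AA, 1/2 AO.
Crossing each possibility with the mother AA and summing P(type A): 1/2·1 + 1/2·1 = 1.
Similarly for Rh via the father's Rh distribution: P(Rh-) = 3/4.
Independent loci: 1 × 3/4 = 3/4.

3/4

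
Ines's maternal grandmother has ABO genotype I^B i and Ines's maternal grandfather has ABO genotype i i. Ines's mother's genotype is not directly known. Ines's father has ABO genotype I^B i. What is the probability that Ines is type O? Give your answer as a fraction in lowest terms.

3/8

Ines's mother's ABO genotype from I^B i × i i: 1/2 I^B i, 1/2 i i.
Crossing each possibility with the father I^B i and summing P(type O): 1/2·1/4 + 1/2·1/2 = 3/8.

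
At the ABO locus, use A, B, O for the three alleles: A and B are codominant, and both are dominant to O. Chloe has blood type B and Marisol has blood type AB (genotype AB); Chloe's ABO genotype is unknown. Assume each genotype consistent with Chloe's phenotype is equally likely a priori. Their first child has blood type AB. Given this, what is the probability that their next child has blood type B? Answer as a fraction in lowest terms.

Possible genotypes: Chloe ∈ {BB, BO}; Marisol ∈ {AB}.
Weight each parental genotype pair by prior × P(type-AB child):
  BB × AB: posterior weight 2/3; P(next child type B) = 1/2.
  BO × AB: posterior weight 1/3; P(next child type B) = 1/2.
Weighted sum = 1/2.

1/2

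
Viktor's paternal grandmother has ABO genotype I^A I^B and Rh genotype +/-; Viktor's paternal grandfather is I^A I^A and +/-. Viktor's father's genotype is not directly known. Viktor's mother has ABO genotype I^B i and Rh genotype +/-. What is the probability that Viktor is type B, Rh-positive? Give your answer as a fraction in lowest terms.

Viktor's father's ABO genotype from I^A I^B × I^A I^A: 1/2 I^A I^A, 1/2 I^A I^B.
Crossing each possibility with the mother I^B i and summing P(type B): 1/2·0 + 1/2·1/2 = 1/4.
Similarly for Rh via the father's Rh distribution: P(Rh+) = 3/4.
Independent loci: 1/4 × 3/4 = 3/16.

3/16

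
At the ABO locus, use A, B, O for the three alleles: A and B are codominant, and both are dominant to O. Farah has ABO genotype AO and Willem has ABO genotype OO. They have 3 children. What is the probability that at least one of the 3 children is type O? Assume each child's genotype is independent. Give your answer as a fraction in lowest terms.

ABO cross AO × OO → 1/2 O, 1/2 A.
So P(type O) = 1/2 per child.
P(none) = (1/2)^3 = 1/8; P(at least one) = 1 − 1/8 = 7/8.

7/8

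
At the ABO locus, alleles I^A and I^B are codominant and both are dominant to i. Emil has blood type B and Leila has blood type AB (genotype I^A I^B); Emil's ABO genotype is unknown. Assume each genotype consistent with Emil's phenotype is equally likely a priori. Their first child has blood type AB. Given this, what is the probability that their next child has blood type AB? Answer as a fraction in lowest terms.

5/12

Possible genotypes: Emil ∈ {I^B I^B, I^B i}; Leila ∈ {I^A I^B}.
Weight each parental genotype pair by prior × P(type-AB child):
  I^B I^B × I^A I^B: posterior weight 2/3; P(next child type AB) = 1/2.
  I^B i × I^A I^B: posterior weight 1/3; P(next child type AB) = 1/4.
Weighted sum = 5/12.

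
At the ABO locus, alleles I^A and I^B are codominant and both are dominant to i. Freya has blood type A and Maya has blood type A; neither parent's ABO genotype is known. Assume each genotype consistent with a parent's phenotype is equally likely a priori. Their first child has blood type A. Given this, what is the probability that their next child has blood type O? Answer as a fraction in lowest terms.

1/20

Possible genotypes: Freya ∈ {I^A I^A, I^A i}; Maya ∈ {I^A I^A, I^A i}.
Weight each parental genotype pair by prior × P(type-A child):
  I^A I^A × I^A I^A: posterior weight 4/15; P(next child type O) = 0.
  I^A I^A × I^A i: posterior weight 4/15; P(next child type O) = 0.
  I^A i × I^A I^A: posterior weight 4/15; P(next child type O) = 0.
  I^A i × I^A i: posterior weight 1/5; P(next child type O) = 1/4.
Weighted sum = 1/20.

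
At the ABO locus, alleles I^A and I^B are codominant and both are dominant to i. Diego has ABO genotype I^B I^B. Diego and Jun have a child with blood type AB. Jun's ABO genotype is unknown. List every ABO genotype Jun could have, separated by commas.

I^A I^A, I^A I^B, I^A i

For each candidate genotype of Jun, check whether crossing it with I^B I^B can produce every observed child phenotype.
  I^A I^A → possible child types {AB} ✓
  I^A I^B → possible child types {B, AB} ✓
  I^A i → possible child types {B, AB} ✓
  I^B I^B → possible child types {B} ✗
  I^B i → possible child types {B} ✗
  i i → possible child types {B} ✗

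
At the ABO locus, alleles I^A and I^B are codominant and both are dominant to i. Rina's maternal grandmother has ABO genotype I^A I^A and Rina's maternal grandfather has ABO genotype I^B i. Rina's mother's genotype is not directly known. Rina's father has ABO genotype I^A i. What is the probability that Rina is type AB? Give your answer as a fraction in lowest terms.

Rina's mother's ABO genotype from I^A I^A × I^B i: 1/2 I^A I^B, 1/2 I^A i.
Crossing each possibility with the father I^A i and summing P(type AB): 1/2·1/4 + 1/2·0 = 1/8.

1/8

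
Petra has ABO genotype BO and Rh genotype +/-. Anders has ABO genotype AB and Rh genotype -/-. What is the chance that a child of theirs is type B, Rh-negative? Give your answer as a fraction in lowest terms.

ABO cross BO × AB → offspring phenotypes: 1/4 A, 1/2 B, 1/4 AB.
Rh cross +/- × -/- → 1/2 Rh+, 1/2 Rh-.
Independent loci: P(type B, Rh-negative) = 1/2 × 1/2 = 1/4.

1/4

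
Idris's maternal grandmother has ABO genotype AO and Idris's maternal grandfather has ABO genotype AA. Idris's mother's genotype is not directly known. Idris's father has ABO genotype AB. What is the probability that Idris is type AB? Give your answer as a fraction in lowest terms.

3/8

Idris's mother's ABO genotype from AO × AA: 1/2 AA, 1/2 AO.
Crossing each possibility with the father AB and summing P(type AB): 1/2·1/2 + 1/2·1/4 = 3/8.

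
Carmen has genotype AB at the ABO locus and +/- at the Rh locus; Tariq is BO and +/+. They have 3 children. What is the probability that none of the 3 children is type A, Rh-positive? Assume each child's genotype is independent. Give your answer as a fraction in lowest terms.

ABO cross AB × BO → 1/4 A, 1/2 B, 1/4 AB.
Rh cross +/- × +/+ → 1 Rh+; so P(type A, Rh-positive) = 1/4 × 1 = 1/4 per child.
P(not type A, Rh-positive) = 3/4 for one child; (3/4)^3 = 27/64.

27/64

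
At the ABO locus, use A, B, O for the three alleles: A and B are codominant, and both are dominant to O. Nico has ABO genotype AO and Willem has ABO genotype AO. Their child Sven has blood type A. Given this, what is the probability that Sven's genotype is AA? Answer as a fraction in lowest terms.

1/3

Cross AO × AO → 1/4 AA, 1/2 AO, 1/4 OO.
Type-A genotypes among offspring: AA (1/4), AO (1/2); total 3/4.
P(AA | type A) = (1/4) / (3/4) = 1/3.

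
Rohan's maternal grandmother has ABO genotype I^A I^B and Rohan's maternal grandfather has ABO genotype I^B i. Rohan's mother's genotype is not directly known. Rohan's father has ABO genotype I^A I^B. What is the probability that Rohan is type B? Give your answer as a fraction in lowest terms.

Rohan's mother's ABO genotype from I^A I^B × I^B i: 1/4 I^A I^B, 1/4 I^A i, 1/4 I^B I^B, 1/4 I^B i.
Crossing each possibility with the father I^A I^B and summing P(type B): 1/4·1/4 + 1/4·1/4 + 1/4·1/2 + 1/4·1/2 = 3/8.

3/8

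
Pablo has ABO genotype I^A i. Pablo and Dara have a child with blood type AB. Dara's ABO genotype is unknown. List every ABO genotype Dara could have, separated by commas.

For each candidate genotype of Dara, check whether crossing it with I^A i can produce every observed child phenotype.
  I^A I^A → possible child types {A} ✗
  I^A I^B → possible child types {A, B, AB} ✓
  I^A i → possible child types {O, A} ✗
  I^B I^B → possible child types {B, AB} ✓
  I^B i → possible child types {O, A, B, AB} ✓
  i i → possible child types {O, A} ✗

I^A I^B, I^B I^B, I^B i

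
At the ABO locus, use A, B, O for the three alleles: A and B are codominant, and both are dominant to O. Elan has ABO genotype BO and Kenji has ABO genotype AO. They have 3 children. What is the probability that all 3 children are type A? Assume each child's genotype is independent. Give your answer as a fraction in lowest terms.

ABO cross BO × AO → 1/4 O, 1/4 A, 1/4 B, 1/4 AB.
So P(type A) = 1/4 per child.
All 3 independent: (1/4)^3 = 1/64.

1/64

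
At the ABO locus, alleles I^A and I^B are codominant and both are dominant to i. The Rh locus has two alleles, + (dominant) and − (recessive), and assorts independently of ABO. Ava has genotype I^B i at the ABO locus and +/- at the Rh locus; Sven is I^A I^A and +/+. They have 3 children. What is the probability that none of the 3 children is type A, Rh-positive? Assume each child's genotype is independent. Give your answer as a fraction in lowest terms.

ABO cross I^B i × I^A I^A → 1/2 A, 1/2 AB.
Rh cross +/- × +/+ → 1 Rh+; so P(type A, Rh-positive) = 1/2 × 1 = 1/2 per child.
P(not type A, Rh-positive) = 1/2 for one child; (1/2)^3 = 1/8.

1/8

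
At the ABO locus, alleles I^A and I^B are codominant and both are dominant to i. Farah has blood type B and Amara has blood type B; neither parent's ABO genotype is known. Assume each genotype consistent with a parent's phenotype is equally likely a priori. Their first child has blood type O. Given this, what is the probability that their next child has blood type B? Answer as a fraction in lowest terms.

Possible genotypes: Farah ∈ {I^B I^B, I^B i}; Amara ∈ {I^B I^B, I^B i}.
Weight each parental genotype pair by prior × P(type-O child):
  I^B i × I^B i: posterior weight 1; P(next child type B) = 3/4.
Weighted sum = 3/4.

3/4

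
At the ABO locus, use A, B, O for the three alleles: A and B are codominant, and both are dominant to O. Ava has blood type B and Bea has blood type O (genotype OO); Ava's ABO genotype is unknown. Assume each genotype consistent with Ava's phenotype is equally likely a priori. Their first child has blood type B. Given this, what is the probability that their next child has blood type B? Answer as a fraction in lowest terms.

Possible genotypes: Ava ∈ {BB, BO}; Bea ∈ {OO}.
Weight each parental genotype pair by prior × P(type-B child):
  BB × OO: posterior weight 2/3; P(next child type B) = 1.
  BO × OO: posterior weight 1/3; P(next child type B) = 1/2.
Weighted sum = 5/6.

5/6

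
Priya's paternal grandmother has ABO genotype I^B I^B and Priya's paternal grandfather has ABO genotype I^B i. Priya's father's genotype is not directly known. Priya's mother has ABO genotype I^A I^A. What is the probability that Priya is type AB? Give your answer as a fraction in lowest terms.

Priya's father's ABO genotype from I^B I^B × I^B i: 1/2 I^B I^B, 1/2 I^B i.
Crossing each possibility with the mother I^A I^A and summing P(type AB): 1/2·1 + 1/2·1/2 = 3/4.

3/4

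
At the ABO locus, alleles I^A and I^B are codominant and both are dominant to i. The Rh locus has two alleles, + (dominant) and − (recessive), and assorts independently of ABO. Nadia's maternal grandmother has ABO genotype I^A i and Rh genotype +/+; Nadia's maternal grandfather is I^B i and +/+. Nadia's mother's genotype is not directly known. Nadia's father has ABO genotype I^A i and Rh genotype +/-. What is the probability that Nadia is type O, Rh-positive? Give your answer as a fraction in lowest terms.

Nadia's mother's ABO genotype from I^A i × I^B i: 1/4 I^A I^B, 1/4 I^A i, 1/4 I^B i, 1/4 i i.
Crossing each possibility with the father I^A i and summing P(type O): 1/4·0 + 1/4·1/4 + 1/4·1/4 + 1/4·1/2 = 1/4.
Similarly for Rh via the mother's Rh distribution: P(Rh+) = 1.
Independent loci: 1/4 × 1 = 1/4.

1/4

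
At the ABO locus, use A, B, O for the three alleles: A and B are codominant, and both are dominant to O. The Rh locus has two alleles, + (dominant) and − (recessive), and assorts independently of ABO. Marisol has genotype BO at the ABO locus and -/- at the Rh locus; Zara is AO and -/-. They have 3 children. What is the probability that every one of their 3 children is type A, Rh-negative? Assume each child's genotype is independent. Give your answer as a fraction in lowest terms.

ABO cross BO × AO → 1/4 O, 1/4 A, 1/4 B, 1/4 AB.
Rh cross -/- × -/- → 1 Rh-; so P(type A, Rh-negative) = 1/4 × 1 = 1/4 per child.
All 3 independent: (1/4)^3 = 1/64.

1/64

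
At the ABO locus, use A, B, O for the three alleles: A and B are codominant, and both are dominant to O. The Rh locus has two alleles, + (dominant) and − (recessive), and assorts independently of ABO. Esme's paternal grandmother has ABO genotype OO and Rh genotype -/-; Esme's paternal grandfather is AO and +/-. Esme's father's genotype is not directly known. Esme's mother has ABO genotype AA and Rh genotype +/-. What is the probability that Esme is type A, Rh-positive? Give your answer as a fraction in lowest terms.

Esme's father's ABO genotype from OO × AO: 1/2 AO, 1/2 OO.
Crossing each possibility with the mother AA and summing P(type A): 1/2·1 + 1/2·1 = 1.
Similarly for Rh via the father's Rh distribution: P(Rh+) = 5/8.
Independent loci: 1 × 5/8 = 5/8.

5/8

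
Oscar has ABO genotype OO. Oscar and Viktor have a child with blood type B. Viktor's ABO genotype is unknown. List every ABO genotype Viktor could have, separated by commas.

For each candidate genotype of Viktor, check whether crossing it with OO can produce every observed child phenotype.
  AA → possible child types {A} ✗
  AB → possible child types {A, B} ✓
  AO → possible child types {O, A} ✗
  BB → possible child types {B} ✓
  BO → possible child types {O, B} ✓
  OO → possible child types {O} ✗

AB, BB, BO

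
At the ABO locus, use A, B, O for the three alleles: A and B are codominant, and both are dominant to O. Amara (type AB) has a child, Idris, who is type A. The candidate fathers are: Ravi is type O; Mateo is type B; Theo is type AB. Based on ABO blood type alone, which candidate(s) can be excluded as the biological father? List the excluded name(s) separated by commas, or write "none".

none

A candidate is excluded only if no genotype consistent with his phenotype could produce a type A child with a type AB mother.
Every candidate has at least one consistent genotype combination, so none can be excluded.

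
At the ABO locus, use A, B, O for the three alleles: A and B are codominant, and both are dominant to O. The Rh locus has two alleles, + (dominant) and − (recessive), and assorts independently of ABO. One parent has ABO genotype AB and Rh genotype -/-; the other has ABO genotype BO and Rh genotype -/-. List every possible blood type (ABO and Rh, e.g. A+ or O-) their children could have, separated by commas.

Gametes from AB × BO give offspring ABO genotypes AB, AO, BB, BO, i.e. phenotypes A, B, AB.
Rh cross -/- × -/- → phenotypes Rh-.
Combining independently: A-, B-, AB-.

A-, B-, AB-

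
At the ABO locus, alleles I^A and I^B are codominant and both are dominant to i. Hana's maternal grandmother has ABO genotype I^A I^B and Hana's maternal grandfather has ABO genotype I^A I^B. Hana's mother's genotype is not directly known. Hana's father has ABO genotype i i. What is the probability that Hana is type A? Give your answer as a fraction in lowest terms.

Hana's mother's ABO genotype from I^A I^B × I^A I^B: 1/4 I^A I^A, 1/2 I^A I^B, 1/4 I^B I^B.
Crossing each possibility with the father i i and summing P(type A): 1/4·1 + 1/2·1/2 + 1/4·0 = 1/2.

1/2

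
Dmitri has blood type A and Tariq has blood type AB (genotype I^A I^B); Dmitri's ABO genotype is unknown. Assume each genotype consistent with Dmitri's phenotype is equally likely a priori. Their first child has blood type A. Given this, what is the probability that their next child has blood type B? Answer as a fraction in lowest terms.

1/8

Possible genotypes: Dmitri ∈ {I^A I^A, I^A i}; Tariq ∈ {I^A I^B}.
Weight each parental genotype pair by prior × P(type-A child):
  I^A I^A × I^A I^B: posterior weight 1/2; P(next child type B) = 0.
  I^A i × I^A I^B: posterior weight 1/2; P(next child type B) = 1/4.
Weighted sum = 1/8.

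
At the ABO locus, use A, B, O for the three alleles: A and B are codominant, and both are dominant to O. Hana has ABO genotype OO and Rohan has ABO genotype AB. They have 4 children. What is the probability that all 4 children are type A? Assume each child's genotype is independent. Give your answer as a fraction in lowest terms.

1/16

ABO cross OO × AB → 1/2 A, 1/2 B.
So P(type A) = 1/2 per child.
All 4 independent: (1/2)^4 = 1/16.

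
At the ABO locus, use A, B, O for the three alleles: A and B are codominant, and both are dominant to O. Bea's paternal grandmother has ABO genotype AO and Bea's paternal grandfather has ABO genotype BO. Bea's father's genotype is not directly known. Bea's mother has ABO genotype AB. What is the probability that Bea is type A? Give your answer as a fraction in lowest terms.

Bea's father's ABO genotype from AO × BO: 1/4 AB, 1/4 AO, 1/4 BO, 1/4 OO.
Crossing each possibility with the mother AB and summing P(type A): 1/4·1/4 + 1/4·1/2 + 1/4·1/4 + 1/4·1/2 = 3/8.

3/8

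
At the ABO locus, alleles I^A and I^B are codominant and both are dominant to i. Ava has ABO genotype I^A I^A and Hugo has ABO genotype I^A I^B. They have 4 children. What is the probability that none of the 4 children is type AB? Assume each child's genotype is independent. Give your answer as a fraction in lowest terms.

ABO cross I^A I^A × I^A I^B → 1/2 A, 1/2 AB.
So P(type AB) = 1/2 per child.
P(not type AB) = 1/2 for one child; (1/2)^4 = 1/16.

1/16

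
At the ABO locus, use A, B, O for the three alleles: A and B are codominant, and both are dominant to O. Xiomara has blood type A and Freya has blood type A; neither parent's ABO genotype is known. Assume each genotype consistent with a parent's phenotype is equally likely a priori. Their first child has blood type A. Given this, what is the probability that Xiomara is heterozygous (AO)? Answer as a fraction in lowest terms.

Possible genotypes: Xiomara ∈ {AA, AO}; Freya ∈ {AA, AO}.
Weight each parental genotype pair by prior × P(type-A child):
  AA × AA: posterior weight 4/15.
  AA × AO: posterior weight 4/15.
  AO × AA: posterior weight 4/15.
  AO × AO: posterior weight 1/5.
Sum the posterior weight over pairs where Xiomara is AO: 7/15.

7/15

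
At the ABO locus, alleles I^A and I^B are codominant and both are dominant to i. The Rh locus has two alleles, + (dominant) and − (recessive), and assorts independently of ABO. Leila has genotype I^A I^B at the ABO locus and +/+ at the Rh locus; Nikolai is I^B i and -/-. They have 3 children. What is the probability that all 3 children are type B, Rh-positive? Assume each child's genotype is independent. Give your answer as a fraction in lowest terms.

ABO cross I^A I^B × I^B i → 1/4 A, 1/2 B, 1/4 AB.
Rh cross +/+ × -/- → 1 Rh+; so P(type B, Rh-positive) = 1/2 × 1 = 1/2 per child.
All 3 independent: (1/2)^3 = 1/8.

1/8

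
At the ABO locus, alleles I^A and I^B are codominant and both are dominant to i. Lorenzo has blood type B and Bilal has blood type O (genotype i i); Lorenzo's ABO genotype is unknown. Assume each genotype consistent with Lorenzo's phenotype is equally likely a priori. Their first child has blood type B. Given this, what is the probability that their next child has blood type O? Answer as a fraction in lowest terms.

Possible genotypes: Lorenzo ∈ {I^B I^B, I^B i}; Bilal ∈ {i i}.
Weight each parental genotype pair by prior × P(type-B child):
  I^B I^B × i i: posterior weight 2/3; P(next child type O) = 0.
  I^B i × i i: posterior weight 1/3; P(next child type O) = 1/2.
Weighted sum = 1/6.

1/6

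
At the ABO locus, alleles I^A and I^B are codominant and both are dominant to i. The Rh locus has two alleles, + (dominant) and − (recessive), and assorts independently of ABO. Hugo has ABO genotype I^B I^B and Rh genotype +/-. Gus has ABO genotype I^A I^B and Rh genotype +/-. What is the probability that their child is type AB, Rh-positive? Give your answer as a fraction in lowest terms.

3/8

ABO cross I^B I^B × I^A I^B → offspring phenotypes: 1/2 B, 1/2 AB.
Rh cross +/- × +/- → 3/4 Rh+, 1/4 Rh-.
Independent loci: P(type AB, Rh-positive) = 1/2 × 3/4 = 3/8.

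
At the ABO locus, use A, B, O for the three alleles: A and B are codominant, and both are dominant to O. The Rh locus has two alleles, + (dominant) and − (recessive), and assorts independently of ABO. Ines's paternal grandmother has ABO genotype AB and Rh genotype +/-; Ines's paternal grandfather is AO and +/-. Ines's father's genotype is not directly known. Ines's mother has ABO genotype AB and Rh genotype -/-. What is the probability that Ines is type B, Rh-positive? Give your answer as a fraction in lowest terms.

Ines's father's ABO genotype from AB × AO: 1/4 AA, 1/4 AB, 1/4 AO, 1/4 BO.
Crossing each possibility with the mother AB and summing P(type B): 1/4·0 + 1/4·1/4 + 1/4·1/4 + 1/4·1/2 = 1/4.
Similarly for Rh via the father's Rh distribution: P(Rh+) = 1/2.
Independent loci: 1/4 × 1/2 = 1/8.

1/8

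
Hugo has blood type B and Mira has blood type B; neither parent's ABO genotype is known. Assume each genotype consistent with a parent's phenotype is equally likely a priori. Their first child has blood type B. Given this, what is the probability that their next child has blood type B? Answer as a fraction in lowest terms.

19/20

Possible genotypes: Hugo ∈ {BB, BO}; Mira ∈ {BB, BO}.
Weight each parental genotype pair by prior × P(type-B child):
  BB × BB: posterior weight 4/15; P(next child type B) = 1.
  BB × BO: posterior weight 4/15; P(next child type B) = 1.
  BO × BB: posterior weight 4/15; P(next child type B) = 1.
  BO × BO: posterior weight 1/5; P(next child type B) = 3/4.
Weighted sum = 19/20.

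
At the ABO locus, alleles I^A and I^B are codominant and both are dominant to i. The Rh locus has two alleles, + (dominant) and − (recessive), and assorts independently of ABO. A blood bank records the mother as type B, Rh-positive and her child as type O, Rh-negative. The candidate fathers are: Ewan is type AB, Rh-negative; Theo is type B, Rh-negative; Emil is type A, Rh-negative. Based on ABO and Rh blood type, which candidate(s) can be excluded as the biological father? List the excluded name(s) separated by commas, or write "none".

Ewan

A candidate is excluded only if no genotype consistent with his phenotype could produce a type O, Rh-negative child with a type B, Rh-positive mother.
Ewan (type AB, Rh-): no genotype consistent with that phenotype can produce a type-O Rh- child with a type-B mother.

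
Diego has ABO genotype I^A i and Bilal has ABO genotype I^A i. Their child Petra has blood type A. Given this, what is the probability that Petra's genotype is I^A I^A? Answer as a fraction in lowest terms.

1/3

Cross I^A i × I^A i → 1/4 I^A I^A, 1/2 I^A i, 1/4 i i.
Type-A genotypes among offspring: I^A I^A (1/4), I^A i (1/2); total 3/4.
P(I^A I^A | type A) = (1/4) / (3/4) = 1/3.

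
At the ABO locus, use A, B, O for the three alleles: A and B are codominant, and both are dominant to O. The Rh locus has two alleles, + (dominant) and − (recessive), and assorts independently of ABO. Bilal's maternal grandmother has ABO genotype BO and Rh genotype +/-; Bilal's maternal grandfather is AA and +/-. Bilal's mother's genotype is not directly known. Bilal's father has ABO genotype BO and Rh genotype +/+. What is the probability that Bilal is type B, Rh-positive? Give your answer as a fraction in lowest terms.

Bilal's mother's ABO genotype from BO × AA: 1/2 AB, 1/2 AO.
Crossing each possibility with the father BO and summing P(type B): 1/2·1/2 + 1/2·1/4 = 3/8.
Similarly for Rh via the mother's Rh distribution: P(Rh+) = 1.
Independent loci: 3/8 × 1 = 3/8.

3/8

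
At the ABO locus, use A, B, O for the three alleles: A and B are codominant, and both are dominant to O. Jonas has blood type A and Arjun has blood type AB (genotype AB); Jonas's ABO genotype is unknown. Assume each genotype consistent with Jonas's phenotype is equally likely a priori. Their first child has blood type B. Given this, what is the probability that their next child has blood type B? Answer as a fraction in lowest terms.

Possible genotypes: Jonas ∈ {AA, AO}; Arjun ∈ {AB}.
Weight each parental genotype pair by prior × P(type-B child):
  AO × AB: posterior weight 1; P(next child type B) = 1/4.
Weighted sum = 1/4.

1/4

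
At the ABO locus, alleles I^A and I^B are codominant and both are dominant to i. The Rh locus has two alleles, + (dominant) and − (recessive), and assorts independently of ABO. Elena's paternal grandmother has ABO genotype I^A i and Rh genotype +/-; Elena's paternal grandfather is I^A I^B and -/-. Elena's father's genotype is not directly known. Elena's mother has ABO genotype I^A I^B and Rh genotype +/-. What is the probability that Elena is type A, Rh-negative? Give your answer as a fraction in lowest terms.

9/64

Elena's father's ABO genotype from I^A i × I^A I^B: 1/4 I^A I^A, 1/4 I^A I^B, 1/4 I^A i, 1/4 I^B i.
Crossing each possibility with the mother I^A I^B and summing P(type A): 1/4·1/2 + 1/4·1/4 + 1/4·1/2 + 1/4·1/4 = 3/8.
Similarly for Rh via the father's Rh distribution: P(Rh-) = 3/8.
Independent loci: 3/8 × 3/8 = 9/64.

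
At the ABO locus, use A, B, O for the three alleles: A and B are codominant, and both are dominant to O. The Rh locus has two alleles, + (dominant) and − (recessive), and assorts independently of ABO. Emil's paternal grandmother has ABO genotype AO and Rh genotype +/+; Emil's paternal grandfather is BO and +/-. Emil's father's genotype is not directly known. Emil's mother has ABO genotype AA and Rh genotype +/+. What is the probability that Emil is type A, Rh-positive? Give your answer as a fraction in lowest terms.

3/4

Emil's father's ABO genotype from AO × BO: 1/4 AB, 1/4 AO, 1/4 BO, 1/4 OO.
Crossing each possibility with the mother AA and summing P(type A): 1/4·1/2 + 1/4·1 + 1/4·1/2 + 1/4·1 = 3/4.
Similarly for Rh via the father's Rh distribution: P(Rh+) = 1.
Independent loci: 3/4 × 1 = 3/4.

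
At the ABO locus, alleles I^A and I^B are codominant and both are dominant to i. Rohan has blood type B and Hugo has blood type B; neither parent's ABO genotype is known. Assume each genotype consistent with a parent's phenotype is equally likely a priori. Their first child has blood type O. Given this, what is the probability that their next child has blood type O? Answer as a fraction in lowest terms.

Possible genotypes: Rohan ∈ {I^B I^B, I^B i}; Hugo ∈ {I^B I^B, I^B i}.
Weight each parental genotype pair by prior × P(type-O child):
  I^B i × I^B i: posterior weight 1; P(next child type O) = 1/4.
Weighted sum = 1/4.

1/4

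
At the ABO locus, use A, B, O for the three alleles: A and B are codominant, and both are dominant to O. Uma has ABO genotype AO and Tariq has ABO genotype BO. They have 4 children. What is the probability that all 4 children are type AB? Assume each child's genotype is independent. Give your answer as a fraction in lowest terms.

ABO cross AO × BO → 1/4 O, 1/4 A, 1/4 B, 1/4 AB.
So P(type AB) = 1/4 per child.
All 4 independent: (1/4)^4 = 1/256.

1/256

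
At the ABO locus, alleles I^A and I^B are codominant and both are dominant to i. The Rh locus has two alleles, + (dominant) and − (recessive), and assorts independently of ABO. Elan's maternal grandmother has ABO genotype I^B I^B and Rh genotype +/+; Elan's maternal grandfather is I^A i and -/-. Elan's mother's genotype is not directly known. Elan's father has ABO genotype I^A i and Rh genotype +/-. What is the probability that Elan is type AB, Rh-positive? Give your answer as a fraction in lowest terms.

3/16

Elan's mother's ABO genotype from I^B I^B × I^A i: 1/2 I^A I^B, 1/2 I^B i.
Crossing each possibility with the father I^A i and summing P(type AB): 1/2·1/4 + 1/2·1/4 = 1/4.
Similarly for Rh via the mother's Rh distribution: P(Rh+) = 3/4.
Independent loci: 1/4 × 3/4 = 3/16.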